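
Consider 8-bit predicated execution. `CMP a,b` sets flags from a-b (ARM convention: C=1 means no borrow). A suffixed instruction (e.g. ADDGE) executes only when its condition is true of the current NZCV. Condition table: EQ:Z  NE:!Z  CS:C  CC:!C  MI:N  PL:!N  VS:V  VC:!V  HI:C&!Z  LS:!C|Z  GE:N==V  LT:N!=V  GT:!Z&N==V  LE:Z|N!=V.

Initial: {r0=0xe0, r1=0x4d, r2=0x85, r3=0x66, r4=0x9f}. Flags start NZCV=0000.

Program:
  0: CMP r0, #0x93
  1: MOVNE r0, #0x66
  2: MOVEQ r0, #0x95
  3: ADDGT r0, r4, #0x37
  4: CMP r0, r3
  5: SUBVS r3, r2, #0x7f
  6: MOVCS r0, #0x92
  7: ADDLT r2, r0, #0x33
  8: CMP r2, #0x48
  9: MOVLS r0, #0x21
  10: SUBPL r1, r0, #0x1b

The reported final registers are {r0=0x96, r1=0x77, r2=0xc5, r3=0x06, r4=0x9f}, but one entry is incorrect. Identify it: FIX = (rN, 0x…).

[0] flags=0010 → (cmp)
[1] flags=0010 NE?T → r0=0x66
[2] flags=0010 EQ?F → skip
[3] flags=0010 GT?T → r0=0xd6
[4] flags=0011 → (cmp)
[5] flags=0011 VS?T → r3=0x06
[6] flags=0011 CS?T → r0=0x92
[7] flags=0011 LT?T → r2=0xc5
[8] flags=0011 → (cmp)
[9] flags=0011 LS?F → skip
[10] flags=0011 PL?T → r1=0x77

FIX = (r0, 0x92)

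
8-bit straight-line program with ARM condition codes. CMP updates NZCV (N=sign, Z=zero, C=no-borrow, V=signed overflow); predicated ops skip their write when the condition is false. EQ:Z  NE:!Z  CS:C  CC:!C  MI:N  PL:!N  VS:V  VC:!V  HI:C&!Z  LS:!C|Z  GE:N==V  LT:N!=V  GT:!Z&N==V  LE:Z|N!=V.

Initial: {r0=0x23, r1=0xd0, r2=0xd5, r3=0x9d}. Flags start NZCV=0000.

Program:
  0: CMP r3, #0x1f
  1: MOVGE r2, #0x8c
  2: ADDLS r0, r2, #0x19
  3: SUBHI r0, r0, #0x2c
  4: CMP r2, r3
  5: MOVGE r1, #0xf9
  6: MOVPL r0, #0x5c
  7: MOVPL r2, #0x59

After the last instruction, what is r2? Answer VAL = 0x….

VAL = 0x59

[0] flags=0011 → (cmp)
[1] flags=0011 GE?F → skip
[2] flags=0011 LS?F → skip
[3] flags=0011 HI?T → r0=0xf7
[4] flags=0010 → (cmp)
[5] flags=0010 GE?T → r1=0xf9
[6] flags=0010 PL?T → r0=0x5c
[7] flags=0010 PL?T → r2=0x59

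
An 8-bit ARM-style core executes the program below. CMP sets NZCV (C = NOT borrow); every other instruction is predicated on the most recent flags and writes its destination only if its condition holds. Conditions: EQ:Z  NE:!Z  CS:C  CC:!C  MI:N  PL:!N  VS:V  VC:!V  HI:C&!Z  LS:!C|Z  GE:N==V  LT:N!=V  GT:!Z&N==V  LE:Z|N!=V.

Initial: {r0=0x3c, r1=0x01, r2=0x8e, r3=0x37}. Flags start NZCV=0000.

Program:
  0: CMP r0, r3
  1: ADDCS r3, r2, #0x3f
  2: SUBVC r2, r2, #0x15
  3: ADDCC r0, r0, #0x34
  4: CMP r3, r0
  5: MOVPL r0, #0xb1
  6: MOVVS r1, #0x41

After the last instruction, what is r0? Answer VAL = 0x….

VAL = 0x3c

[0] flags=0010 → (cmp)
[1] flags=0010 CS?T → r3=0xcd
[2] flags=0010 VC?T → r2=0x79
[3] flags=0010 CC?F → skip
[4] flags=1010 → (cmp)
[5] flags=1010 PL?F → skip
[6] flags=1010 VS?F → skip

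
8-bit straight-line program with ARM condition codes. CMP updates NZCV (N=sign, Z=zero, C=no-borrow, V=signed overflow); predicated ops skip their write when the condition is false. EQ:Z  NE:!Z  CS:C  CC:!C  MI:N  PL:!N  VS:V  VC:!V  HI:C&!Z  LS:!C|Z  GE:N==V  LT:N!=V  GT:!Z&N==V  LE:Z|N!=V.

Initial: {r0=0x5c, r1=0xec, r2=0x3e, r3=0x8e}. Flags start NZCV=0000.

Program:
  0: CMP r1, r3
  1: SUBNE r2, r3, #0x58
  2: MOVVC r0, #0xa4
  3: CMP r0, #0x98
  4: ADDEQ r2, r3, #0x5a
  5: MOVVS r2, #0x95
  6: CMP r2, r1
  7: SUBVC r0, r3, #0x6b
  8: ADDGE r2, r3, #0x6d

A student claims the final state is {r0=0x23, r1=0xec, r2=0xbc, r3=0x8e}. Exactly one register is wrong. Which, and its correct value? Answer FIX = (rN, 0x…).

[0] flags=0010 → (cmp)
[1] flags=0010 NE?T → r2=0x36
[2] flags=0010 VC?T → r0=0xa4
[3] flags=0010 → (cmp)
[4] flags=0010 EQ?F → skip
[5] flags=0010 VS?F → skip
[6] flags=0000 → (cmp)
[7] flags=0000 VC?T → r0=0x23
[8] flags=0000 GE?T → r2=0xfb

FIX = (r2, 0xfb)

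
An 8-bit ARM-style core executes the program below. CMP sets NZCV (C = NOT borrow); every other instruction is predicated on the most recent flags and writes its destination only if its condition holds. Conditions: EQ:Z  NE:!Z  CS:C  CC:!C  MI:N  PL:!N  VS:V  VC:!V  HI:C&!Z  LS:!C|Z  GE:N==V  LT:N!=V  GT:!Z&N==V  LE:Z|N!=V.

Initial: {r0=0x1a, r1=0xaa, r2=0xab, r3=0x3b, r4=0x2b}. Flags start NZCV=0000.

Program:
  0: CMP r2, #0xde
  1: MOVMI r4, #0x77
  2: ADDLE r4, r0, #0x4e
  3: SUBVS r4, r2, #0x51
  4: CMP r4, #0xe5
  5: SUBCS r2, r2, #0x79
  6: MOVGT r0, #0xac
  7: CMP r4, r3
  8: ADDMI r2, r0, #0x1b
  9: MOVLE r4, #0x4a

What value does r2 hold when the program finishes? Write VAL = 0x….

[0] flags=1000 → (cmp)
[1] flags=1000 MI?T → r4=0x77
[2] flags=1000 LE?T → r4=0x68
[3] flags=1000 VS?F → skip
[4] flags=1001 → (cmp)
[5] flags=1001 CS?F → skip
[6] flags=1001 GT?T → r0=0xac
[7] flags=0010 → (cmp)
[8] flags=0010 MI?F → skip
[9] flags=0010 LE?F → skip

VAL = 0xab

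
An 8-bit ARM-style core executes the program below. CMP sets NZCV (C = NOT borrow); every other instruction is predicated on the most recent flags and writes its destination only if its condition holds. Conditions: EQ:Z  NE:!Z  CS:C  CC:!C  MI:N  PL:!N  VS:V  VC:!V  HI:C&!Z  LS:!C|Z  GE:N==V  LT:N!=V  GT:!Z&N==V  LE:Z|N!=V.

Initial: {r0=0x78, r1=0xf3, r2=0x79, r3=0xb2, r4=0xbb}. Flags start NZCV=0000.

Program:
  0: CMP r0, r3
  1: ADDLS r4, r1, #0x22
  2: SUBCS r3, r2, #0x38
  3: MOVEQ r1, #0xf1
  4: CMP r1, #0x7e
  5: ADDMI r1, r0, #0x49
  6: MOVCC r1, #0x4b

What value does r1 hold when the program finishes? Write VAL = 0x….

VAL = 0xf3

[0] flags=1001 → (cmp)
[1] flags=1001 LS?T → r4=0x15
[2] flags=1001 CS?F → skip
[3] flags=1001 EQ?F → skip
[4] flags=0011 → (cmp)
[5] flags=0011 MI?F → skip
[6] flags=0011 CC?F → skip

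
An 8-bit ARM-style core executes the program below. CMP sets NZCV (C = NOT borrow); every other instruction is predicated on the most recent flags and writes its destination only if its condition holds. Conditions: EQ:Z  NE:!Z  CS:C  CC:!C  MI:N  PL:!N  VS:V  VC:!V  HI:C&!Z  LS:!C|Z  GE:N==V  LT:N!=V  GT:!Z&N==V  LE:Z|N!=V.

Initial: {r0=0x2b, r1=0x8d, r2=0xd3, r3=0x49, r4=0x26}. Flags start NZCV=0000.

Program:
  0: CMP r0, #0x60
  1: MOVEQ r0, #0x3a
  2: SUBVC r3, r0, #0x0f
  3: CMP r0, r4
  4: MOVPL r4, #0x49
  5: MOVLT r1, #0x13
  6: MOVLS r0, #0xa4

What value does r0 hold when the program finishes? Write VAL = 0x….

0: ✓ CMP  NZCV=1000
1: · MOVEQ
2: ✓ SUBVC  r3←0x1c
3: ✓ CMP  NZCV=0010
4: ✓ MOVPL  r4←0x49
5: · MOVLT
6: · MOVLS

VAL = 0x2b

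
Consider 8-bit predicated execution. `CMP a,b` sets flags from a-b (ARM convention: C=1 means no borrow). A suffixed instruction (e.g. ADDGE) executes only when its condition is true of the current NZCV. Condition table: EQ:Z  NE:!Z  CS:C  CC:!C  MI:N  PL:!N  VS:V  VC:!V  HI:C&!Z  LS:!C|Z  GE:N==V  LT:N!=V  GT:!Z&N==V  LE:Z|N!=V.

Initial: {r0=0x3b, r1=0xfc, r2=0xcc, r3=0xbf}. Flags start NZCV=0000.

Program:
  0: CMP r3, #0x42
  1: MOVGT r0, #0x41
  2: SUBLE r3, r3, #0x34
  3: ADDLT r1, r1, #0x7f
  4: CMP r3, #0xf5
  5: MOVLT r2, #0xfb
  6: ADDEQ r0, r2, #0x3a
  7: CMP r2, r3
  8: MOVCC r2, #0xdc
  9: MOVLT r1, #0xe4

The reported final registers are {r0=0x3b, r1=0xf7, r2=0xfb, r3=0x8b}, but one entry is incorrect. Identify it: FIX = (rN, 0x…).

FIX = (r1, 0x7b)

0: ✓ CMP  NZCV=0011
1: · MOVGT
2: ✓ SUBLE  r3←0x8b
3: ✓ ADDLT  r1←0x7b
4: ✓ CMP  NZCV=1000
5: ✓ MOVLT  r2←0xfb
6: · ADDEQ
7: ✓ CMP  NZCV=0010
8: · MOVCC
9: · MOVLT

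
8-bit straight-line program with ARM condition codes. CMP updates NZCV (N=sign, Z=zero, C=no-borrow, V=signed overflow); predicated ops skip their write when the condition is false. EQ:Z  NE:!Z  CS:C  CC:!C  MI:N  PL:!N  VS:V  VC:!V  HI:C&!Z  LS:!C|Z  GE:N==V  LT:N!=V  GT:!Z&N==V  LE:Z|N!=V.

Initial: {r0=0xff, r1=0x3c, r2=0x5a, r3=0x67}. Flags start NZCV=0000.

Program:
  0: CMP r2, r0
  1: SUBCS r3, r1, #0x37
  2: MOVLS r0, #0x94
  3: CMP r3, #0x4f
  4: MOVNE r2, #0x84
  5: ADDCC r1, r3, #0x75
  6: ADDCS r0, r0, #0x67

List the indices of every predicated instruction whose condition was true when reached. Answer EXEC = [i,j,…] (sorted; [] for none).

EXEC = [2,4,6]

[0] flags=0000 → (cmp)
[1] flags=0000 CS?F → skip
[2] flags=0000 LS?T → r0=0x94
[3] flags=0010 → (cmp)
[4] flags=0010 NE?T → r2=0x84
[5] flags=0010 CC?F → skip
[6] flags=0010 CS?T → r0=0xfb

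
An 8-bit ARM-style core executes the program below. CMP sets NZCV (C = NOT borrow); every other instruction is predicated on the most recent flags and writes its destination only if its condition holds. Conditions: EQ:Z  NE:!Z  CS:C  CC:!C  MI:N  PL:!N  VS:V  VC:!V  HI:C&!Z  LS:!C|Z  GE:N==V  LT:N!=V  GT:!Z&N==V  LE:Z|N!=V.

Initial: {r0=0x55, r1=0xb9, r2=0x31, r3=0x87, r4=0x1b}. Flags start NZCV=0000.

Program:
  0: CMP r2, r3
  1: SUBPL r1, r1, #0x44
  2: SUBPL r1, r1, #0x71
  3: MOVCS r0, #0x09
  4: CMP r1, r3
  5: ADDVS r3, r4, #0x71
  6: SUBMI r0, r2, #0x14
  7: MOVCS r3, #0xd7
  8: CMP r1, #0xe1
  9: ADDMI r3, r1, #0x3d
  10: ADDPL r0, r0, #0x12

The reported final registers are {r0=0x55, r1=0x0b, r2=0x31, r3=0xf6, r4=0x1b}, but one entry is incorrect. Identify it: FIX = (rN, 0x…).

FIX = (r1, 0xb9)

[0] flags=1001 → (cmp)
[1] flags=1001 PL?F → skip
[2] flags=1001 PL?F → skip
[3] flags=1001 CS?F → skip
[4] flags=0010 → (cmp)
[5] flags=0010 VS?F → skip
[6] flags=0010 MI?F → skip
[7] flags=0010 CS?T → r3=0xd7
[8] flags=1000 → (cmp)
[9] flags=1000 MI?T → r3=0xf6
[10] flags=1000 PL?F → skip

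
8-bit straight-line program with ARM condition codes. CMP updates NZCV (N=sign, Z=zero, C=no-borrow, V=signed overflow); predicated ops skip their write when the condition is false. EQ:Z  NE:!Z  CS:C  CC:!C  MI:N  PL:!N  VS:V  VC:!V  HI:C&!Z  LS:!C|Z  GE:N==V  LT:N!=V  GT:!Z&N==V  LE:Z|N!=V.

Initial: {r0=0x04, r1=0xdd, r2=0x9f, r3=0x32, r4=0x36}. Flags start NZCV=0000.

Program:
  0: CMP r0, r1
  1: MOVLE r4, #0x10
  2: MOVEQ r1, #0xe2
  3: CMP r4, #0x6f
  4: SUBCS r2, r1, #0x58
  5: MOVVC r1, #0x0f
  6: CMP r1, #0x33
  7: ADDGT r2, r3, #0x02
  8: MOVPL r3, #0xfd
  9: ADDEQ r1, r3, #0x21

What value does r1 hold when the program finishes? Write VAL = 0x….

VAL = 0x0f

[0] flags=0000 → (cmp)
[1] flags=0000 LE?F → skip
[2] flags=0000 EQ?F → skip
[3] flags=1000 → (cmp)
[4] flags=1000 CS?F → skip
[5] flags=1000 VC?T → r1=0x0f
[6] flags=1000 → (cmp)
[7] flags=1000 GT?F → skip
[8] flags=1000 PL?F → skip
[9] flags=1000 EQ?F → skip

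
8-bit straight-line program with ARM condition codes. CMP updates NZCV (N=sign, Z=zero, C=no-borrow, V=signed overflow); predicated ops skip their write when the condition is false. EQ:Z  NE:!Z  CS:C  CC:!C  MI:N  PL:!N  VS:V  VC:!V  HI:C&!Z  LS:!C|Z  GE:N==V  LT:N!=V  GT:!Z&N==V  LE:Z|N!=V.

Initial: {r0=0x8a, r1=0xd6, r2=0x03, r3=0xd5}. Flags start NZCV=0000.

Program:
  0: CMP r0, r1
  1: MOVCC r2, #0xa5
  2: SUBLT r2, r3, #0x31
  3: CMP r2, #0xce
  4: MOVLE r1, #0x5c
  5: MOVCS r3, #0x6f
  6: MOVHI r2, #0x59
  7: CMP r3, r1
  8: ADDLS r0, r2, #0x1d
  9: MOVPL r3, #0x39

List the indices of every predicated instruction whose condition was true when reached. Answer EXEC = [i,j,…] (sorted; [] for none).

[0] flags=1000 → (cmp)
[1] flags=1000 CC?T → r2=0xa5
[2] flags=1000 LT?T → r2=0xa4
[3] flags=1000 → (cmp)
[4] flags=1000 LE?T → r1=0x5c
[5] flags=1000 CS?F → skip
[6] flags=1000 HI?F → skip
[7] flags=0011 → (cmp)
[8] flags=0011 LS?F → skip
[9] flags=0011 PL?T → r3=0x39

EXEC = [1,2,4,9]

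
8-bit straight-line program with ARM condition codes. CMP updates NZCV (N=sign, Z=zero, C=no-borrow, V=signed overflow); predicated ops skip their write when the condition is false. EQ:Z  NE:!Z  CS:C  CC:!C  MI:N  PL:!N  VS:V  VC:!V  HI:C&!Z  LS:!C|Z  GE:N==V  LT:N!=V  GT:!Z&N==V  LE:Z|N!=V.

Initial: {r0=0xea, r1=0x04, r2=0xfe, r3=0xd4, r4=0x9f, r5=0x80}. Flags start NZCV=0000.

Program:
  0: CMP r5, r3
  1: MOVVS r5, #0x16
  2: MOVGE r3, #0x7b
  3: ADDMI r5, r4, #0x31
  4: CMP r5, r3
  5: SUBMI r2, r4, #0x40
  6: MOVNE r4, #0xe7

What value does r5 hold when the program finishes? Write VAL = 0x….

VAL = 0xd0

[0] flags=1000 → (cmp)
[1] flags=1000 VS?F → skip
[2] flags=1000 GE?F → skip
[3] flags=1000 MI?T → r5=0xd0
[4] flags=1000 → (cmp)
[5] flags=1000 MI?T → r2=0x5f
[6] flags=1000 NE?T → r4=0xe7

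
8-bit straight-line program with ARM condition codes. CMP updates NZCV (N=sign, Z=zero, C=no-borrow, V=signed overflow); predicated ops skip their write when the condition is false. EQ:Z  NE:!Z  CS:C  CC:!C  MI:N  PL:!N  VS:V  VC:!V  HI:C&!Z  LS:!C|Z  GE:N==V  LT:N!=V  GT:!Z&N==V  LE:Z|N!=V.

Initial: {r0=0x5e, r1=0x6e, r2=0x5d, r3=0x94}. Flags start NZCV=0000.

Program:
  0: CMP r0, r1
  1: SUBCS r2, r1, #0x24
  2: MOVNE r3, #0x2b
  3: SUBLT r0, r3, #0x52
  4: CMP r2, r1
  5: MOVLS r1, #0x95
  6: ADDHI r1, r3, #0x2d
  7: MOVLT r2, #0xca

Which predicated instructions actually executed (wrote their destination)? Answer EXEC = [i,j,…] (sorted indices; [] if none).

[0] flags=1000 → (cmp)
[1] flags=1000 CS?F → skip
[2] flags=1000 NE?T → r3=0x2b
[3] flags=1000 LT?T → r0=0xd9
[4] flags=1000 → (cmp)
[5] flags=1000 LS?T → r1=0x95
[6] flags=1000 HI?F → skip
[7] flags=1000 LT?T → r2=0xca

EXEC = [2,3,5,7]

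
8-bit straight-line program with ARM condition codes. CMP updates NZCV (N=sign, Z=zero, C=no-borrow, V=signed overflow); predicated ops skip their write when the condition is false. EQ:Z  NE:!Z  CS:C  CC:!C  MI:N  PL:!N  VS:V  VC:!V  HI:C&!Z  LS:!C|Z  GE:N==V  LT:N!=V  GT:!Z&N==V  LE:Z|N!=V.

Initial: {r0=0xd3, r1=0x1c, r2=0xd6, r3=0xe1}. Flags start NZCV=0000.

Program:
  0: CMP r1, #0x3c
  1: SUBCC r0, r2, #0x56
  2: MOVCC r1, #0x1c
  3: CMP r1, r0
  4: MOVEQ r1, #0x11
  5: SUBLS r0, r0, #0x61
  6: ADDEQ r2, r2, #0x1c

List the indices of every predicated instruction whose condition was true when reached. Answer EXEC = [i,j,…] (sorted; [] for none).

EXEC = [1,2,5]

0: ✓ CMP  NZCV=1000
1: ✓ SUBCC  r0←0x80
2: ✓ MOVCC  r1←0x1c
3: ✓ CMP  NZCV=1001
4: · MOVEQ
5: ✓ SUBLS  r0←0x1f
6: · ADDEQ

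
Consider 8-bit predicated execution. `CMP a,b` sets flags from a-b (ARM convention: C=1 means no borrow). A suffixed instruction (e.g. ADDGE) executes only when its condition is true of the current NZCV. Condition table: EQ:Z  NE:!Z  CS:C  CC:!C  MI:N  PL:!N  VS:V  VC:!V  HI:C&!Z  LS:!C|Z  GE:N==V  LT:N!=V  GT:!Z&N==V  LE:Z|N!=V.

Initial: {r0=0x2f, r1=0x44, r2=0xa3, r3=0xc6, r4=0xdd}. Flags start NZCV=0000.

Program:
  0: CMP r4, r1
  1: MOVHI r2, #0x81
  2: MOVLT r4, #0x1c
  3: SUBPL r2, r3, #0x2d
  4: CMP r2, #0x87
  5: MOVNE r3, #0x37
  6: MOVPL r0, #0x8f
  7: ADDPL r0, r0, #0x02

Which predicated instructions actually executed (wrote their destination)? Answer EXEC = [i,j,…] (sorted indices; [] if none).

EXEC = [1,2,5]

0: ✓ CMP  NZCV=1010
1: ✓ MOVHI  r2←0x81
2: ✓ MOVLT  r4←0x1c
3: · SUBPL
4: ✓ CMP  NZCV=1000
5: ✓ MOVNE  r3←0x37
6: · MOVPL
7: · ADDPL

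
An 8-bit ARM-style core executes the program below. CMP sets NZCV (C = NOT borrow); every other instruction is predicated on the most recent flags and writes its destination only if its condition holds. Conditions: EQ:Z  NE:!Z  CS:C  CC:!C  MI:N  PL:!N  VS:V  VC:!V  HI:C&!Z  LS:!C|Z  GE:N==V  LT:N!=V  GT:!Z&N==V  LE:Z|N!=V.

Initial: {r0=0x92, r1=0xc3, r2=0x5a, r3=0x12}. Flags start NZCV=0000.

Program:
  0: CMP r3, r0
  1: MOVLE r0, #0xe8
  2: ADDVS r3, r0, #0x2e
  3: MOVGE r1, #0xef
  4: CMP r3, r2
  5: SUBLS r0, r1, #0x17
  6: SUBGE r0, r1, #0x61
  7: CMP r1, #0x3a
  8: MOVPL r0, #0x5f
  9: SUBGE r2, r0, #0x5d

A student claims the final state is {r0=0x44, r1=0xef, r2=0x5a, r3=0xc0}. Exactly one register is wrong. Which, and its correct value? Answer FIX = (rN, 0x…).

0: ✓ CMP  NZCV=1001
1: · MOVLE
2: ✓ ADDVS  r3←0xc0
3: ✓ MOVGE  r1←0xef
4: ✓ CMP  NZCV=0011
5: · SUBLS
6: · SUBGE
7: ✓ CMP  NZCV=1010
8: · MOVPL
9: · SUBGE

FIX = (r0, 0x92)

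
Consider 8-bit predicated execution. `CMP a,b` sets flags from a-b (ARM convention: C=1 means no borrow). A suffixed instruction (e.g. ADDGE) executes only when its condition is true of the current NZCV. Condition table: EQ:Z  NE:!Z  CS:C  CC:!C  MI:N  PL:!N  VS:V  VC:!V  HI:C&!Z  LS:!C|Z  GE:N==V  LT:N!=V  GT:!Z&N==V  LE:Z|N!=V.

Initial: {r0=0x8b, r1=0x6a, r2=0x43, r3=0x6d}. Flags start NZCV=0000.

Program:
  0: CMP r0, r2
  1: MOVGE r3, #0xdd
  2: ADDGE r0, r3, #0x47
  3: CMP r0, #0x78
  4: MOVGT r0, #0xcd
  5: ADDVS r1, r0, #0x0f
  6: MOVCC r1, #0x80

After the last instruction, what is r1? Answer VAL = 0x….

0: ✓ CMP  NZCV=0011
1: · MOVGE
2: · ADDGE
3: ✓ CMP  NZCV=0011
4: · MOVGT
5: ✓ ADDVS  r1←0x9a
6: · MOVCC

VAL = 0x9a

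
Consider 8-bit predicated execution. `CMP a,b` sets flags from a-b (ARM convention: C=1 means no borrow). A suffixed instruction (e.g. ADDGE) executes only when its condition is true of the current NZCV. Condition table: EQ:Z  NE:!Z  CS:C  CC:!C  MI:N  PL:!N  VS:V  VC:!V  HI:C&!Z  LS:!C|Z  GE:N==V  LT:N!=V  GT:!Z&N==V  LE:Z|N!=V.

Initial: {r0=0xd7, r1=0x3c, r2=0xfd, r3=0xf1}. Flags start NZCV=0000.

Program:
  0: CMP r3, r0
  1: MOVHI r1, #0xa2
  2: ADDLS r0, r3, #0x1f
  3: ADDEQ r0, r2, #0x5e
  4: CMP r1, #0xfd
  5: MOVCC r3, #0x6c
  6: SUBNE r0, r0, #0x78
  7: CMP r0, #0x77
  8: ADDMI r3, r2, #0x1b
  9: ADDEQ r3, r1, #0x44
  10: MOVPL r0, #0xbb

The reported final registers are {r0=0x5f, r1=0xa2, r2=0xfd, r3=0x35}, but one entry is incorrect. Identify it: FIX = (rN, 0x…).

FIX = (r3, 0x18)

[0] flags=0010 → (cmp)
[1] flags=0010 HI?T → r1=0xa2
[2] flags=0010 LS?F → skip
[3] flags=0010 EQ?F → skip
[4] flags=1000 → (cmp)
[5] flags=1000 CC?T → r3=0x6c
[6] flags=1000 NE?T → r0=0x5f
[7] flags=1000 → (cmp)
[8] flags=1000 MI?T → r3=0x18
[9] flags=1000 EQ?F → skip
[10] flags=1000 PL?F → skip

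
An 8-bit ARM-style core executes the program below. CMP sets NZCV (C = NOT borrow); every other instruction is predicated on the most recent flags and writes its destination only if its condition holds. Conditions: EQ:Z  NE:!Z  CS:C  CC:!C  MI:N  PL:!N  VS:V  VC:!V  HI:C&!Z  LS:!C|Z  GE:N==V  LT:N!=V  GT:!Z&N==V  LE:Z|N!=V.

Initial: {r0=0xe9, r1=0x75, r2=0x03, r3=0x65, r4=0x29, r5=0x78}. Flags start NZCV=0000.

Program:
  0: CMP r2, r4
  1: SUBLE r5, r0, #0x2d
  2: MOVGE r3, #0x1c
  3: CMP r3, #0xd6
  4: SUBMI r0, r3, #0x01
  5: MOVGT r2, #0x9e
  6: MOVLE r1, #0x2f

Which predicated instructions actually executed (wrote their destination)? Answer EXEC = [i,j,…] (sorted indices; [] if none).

[0] flags=1000 → (cmp)
[1] flags=1000 LE?T → r5=0xbc
[2] flags=1000 GE?F → skip
[3] flags=1001 → (cmp)
[4] flags=1001 MI?T → r0=0x64
[5] flags=1001 GT?T → r2=0x9e
[6] flags=1001 LE?F → skip

EXEC = [1,4,5]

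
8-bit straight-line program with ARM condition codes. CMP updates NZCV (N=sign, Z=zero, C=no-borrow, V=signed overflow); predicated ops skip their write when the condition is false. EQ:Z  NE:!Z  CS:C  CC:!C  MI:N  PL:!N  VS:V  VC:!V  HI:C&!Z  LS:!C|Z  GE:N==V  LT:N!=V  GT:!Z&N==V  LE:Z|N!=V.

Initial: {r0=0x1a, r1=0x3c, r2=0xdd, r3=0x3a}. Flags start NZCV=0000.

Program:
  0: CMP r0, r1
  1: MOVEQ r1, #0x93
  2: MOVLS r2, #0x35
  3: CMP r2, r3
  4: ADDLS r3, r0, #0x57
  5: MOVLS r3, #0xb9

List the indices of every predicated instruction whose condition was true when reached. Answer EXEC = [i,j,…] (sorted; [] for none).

0: ✓ CMP  NZCV=1000
1: · MOVEQ
2: ✓ MOVLS  r2←0x35
3: ✓ CMP  NZCV=1000
4: ✓ ADDLS  r3←0x71
5: ✓ MOVLS  r3←0xb9

EXEC = [2,4,5]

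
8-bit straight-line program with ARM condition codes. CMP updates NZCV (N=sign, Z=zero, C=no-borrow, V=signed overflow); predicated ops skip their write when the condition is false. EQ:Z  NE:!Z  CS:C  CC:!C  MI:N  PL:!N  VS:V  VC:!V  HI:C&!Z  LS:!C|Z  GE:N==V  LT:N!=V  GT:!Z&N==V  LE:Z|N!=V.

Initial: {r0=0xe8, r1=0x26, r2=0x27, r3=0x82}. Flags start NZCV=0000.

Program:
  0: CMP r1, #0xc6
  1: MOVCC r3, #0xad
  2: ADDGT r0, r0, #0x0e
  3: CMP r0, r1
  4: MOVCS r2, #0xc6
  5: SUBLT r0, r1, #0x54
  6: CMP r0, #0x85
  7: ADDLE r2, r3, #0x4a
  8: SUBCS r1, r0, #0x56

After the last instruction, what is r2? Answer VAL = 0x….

VAL = 0xc6

[0] flags=0000 → (cmp)
[1] flags=0000 CC?T → r3=0xad
[2] flags=0000 GT?T → r0=0xf6
[3] flags=1010 → (cmp)
[4] flags=1010 CS?T → r2=0xc6
[5] flags=1010 LT?T → r0=0xd2
[6] flags=0010 → (cmp)
[7] flags=0010 LE?F → skip
[8] flags=0010 CS?T → r1=0x7c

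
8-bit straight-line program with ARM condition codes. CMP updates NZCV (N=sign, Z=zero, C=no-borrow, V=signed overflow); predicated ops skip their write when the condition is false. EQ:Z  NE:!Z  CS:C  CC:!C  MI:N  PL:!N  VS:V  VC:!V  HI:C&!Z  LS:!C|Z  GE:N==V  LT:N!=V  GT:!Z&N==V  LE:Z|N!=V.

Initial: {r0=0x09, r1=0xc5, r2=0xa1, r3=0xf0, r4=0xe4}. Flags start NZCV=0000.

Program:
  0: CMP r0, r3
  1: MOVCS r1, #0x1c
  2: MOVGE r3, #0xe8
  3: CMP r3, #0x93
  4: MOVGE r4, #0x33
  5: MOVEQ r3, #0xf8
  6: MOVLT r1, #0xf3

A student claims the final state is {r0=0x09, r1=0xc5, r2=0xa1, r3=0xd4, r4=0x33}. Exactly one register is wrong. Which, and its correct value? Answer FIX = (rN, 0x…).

[0] flags=0000 → (cmp)
[1] flags=0000 CS?F → skip
[2] flags=0000 GE?T → r3=0xe8
[3] flags=0010 → (cmp)
[4] flags=0010 GE?T → r4=0x33
[5] flags=0010 EQ?F → skip
[6] flags=0010 LT?F → skip

FIX = (r3, 0xe8)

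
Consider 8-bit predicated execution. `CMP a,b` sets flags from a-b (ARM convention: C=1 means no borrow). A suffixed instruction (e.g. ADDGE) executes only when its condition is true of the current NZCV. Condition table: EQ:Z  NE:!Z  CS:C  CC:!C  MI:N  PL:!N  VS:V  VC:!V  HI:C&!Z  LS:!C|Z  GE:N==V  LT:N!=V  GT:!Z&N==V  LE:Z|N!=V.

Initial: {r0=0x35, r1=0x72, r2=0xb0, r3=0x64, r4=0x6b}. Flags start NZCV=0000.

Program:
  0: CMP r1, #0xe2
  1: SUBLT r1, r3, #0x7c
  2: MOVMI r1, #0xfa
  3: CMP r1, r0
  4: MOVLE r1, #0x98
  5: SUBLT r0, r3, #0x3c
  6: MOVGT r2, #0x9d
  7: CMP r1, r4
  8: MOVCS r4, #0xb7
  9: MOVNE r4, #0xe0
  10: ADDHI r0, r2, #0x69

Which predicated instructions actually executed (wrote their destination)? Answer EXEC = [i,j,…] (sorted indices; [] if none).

0: ✓ CMP  NZCV=1001
1: · SUBLT
2: ✓ MOVMI  r1←0xfa
3: ✓ CMP  NZCV=1010
4: ✓ MOVLE  r1←0x98
5: ✓ SUBLT  r0←0x28
6: · MOVGT
7: ✓ CMP  NZCV=0011
8: ✓ MOVCS  r4←0xb7
9: ✓ MOVNE  r4←0xe0
10: ✓ ADDHI  r0←0x19

EXEC = [2,4,5,8,9,10]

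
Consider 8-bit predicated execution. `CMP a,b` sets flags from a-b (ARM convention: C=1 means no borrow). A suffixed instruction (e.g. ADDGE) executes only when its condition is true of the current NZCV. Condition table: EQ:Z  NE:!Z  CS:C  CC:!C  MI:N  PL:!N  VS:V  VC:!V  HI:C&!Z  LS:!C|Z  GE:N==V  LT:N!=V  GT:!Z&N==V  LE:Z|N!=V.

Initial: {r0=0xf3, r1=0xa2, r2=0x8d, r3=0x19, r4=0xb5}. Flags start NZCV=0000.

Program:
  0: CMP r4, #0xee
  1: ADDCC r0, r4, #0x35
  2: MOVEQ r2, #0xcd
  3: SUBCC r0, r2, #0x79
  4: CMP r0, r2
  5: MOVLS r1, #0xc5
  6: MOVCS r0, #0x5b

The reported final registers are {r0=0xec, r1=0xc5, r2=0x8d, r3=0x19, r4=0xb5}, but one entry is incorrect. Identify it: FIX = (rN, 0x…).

FIX = (r0, 0x14)

[0] flags=1000 → (cmp)
[1] flags=1000 CC?T → r0=0xea
[2] flags=1000 EQ?F → skip
[3] flags=1000 CC?T → r0=0x14
[4] flags=1001 → (cmp)
[5] flags=1001 LS?T → r1=0xc5
[6] flags=1001 CS?F → skip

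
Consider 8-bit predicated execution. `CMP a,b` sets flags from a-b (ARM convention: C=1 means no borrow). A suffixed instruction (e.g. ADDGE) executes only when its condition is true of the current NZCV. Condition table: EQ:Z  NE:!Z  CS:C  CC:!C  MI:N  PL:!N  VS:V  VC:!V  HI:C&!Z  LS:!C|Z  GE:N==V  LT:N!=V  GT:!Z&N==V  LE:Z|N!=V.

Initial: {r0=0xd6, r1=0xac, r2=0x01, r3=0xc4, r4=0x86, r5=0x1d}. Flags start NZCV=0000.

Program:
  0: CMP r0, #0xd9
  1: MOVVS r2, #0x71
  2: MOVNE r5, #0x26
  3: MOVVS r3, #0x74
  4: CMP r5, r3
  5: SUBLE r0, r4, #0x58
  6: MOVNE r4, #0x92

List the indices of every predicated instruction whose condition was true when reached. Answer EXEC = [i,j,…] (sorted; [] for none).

[0] flags=1000 → (cmp)
[1] flags=1000 VS?F → skip
[2] flags=1000 NE?T → r5=0x26
[3] flags=1000 VS?F → skip
[4] flags=0000 → (cmp)
[5] flags=0000 LE?F → skip
[6] flags=0000 NE?T → r4=0x92

EXEC = [2,6]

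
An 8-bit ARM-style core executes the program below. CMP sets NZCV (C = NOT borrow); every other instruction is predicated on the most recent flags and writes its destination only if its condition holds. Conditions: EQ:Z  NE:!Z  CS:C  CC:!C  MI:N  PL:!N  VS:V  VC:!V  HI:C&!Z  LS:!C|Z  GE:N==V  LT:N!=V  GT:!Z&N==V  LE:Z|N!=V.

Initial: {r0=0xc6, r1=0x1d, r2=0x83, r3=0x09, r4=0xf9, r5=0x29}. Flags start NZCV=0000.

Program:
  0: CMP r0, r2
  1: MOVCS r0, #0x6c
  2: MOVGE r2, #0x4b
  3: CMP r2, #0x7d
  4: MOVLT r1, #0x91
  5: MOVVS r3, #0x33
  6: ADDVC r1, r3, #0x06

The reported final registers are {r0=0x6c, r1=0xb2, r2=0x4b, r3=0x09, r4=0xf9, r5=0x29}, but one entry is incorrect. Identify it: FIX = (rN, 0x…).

FIX = (r1, 0x0f)

0: ✓ CMP  NZCV=0010
1: ✓ MOVCS  r0←0x6c
2: ✓ MOVGE  r2←0x4b
3: ✓ CMP  NZCV=1000
4: ✓ MOVLT  r1←0x91
5: · MOVVS
6: ✓ ADDVC  r1←0x0f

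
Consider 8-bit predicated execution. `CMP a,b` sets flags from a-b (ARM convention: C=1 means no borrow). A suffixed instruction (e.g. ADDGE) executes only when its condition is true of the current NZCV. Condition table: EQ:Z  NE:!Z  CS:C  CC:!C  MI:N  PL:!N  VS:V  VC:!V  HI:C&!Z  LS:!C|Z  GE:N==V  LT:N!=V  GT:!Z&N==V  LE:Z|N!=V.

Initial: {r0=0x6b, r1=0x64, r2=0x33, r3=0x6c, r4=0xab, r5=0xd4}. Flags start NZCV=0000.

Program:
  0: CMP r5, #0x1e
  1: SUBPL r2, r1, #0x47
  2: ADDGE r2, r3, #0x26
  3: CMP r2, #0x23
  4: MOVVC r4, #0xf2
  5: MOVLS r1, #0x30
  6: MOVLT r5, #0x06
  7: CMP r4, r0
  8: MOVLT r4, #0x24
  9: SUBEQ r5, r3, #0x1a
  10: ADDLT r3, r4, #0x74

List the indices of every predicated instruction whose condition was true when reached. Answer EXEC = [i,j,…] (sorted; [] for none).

[0] flags=1010 → (cmp)
[1] flags=1010 PL?F → skip
[2] flags=1010 GE?F → skip
[3] flags=0010 → (cmp)
[4] flags=0010 VC?T → r4=0xf2
[5] flags=0010 LS?F → skip
[6] flags=0010 LT?F → skip
[7] flags=1010 → (cmp)
[8] flags=1010 LT?T → r4=0x24
[9] flags=1010 EQ?F → skip
[10] flags=1010 LT?T → r3=0x98

EXEC = [4,8,10]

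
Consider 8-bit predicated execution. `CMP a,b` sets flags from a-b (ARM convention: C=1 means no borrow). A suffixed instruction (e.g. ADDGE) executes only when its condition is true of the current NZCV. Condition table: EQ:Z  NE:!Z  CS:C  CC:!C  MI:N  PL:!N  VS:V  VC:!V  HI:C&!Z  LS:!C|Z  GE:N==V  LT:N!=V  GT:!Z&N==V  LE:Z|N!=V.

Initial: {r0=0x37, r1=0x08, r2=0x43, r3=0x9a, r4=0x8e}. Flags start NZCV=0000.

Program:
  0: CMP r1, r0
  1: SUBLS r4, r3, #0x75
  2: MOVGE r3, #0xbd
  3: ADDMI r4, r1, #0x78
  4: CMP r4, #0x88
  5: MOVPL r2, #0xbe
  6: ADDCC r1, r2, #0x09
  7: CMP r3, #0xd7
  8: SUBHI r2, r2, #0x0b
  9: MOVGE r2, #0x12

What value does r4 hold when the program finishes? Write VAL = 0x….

0: ✓ CMP  NZCV=1000
1: ✓ SUBLS  r4←0x25
2: · MOVGE
3: ✓ ADDMI  r4←0x80
4: ✓ CMP  NZCV=1000
5: · MOVPL
6: ✓ ADDCC  r1←0x4c
7: ✓ CMP  NZCV=1000
8: · SUBHI
9: · MOVGE

VAL = 0x80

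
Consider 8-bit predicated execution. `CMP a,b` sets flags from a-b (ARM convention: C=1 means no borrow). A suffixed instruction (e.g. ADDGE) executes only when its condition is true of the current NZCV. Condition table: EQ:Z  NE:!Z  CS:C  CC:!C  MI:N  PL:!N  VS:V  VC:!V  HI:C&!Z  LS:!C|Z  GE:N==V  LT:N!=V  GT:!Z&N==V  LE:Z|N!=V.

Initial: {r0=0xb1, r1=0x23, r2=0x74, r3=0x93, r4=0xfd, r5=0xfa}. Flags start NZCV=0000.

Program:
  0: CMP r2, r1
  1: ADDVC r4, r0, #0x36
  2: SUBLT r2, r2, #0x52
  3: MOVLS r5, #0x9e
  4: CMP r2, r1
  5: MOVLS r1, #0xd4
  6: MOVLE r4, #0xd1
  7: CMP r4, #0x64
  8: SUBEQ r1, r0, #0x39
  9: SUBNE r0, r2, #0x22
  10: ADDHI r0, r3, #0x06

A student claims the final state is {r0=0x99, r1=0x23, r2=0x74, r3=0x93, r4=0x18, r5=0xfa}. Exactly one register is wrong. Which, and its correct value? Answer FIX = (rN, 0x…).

[0] flags=0010 → (cmp)
[1] flags=0010 VC?T → r4=0xe7
[2] flags=0010 LT?F → skip
[3] flags=0010 LS?F → skip
[4] flags=0010 → (cmp)
[5] flags=0010 LS?F → skip
[6] flags=0010 LE?F → skip
[7] flags=1010 → (cmp)
[8] flags=1010 EQ?F → skip
[9] flags=1010 NE?T → r0=0x52
[10] flags=1010 HI?T → r0=0x99

FIX = (r4, 0xe7)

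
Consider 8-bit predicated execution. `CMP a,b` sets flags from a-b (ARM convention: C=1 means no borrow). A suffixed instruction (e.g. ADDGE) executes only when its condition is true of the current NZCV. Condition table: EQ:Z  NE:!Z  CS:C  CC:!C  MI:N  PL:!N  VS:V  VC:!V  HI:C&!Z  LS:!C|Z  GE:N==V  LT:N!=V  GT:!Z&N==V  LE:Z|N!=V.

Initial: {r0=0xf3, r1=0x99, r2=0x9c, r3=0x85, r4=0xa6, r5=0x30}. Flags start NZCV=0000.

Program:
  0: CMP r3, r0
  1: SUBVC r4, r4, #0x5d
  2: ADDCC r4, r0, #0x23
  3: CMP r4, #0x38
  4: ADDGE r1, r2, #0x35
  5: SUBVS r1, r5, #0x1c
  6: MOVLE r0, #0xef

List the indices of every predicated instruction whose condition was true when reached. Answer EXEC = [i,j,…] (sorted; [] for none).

EXEC = [1,2,6]

0: ✓ CMP  NZCV=1000
1: ✓ SUBVC  r4←0x49
2: ✓ ADDCC  r4←0x16
3: ✓ CMP  NZCV=1000
4: · ADDGE
5: · SUBVS
6: ✓ MOVLE  r0←0xef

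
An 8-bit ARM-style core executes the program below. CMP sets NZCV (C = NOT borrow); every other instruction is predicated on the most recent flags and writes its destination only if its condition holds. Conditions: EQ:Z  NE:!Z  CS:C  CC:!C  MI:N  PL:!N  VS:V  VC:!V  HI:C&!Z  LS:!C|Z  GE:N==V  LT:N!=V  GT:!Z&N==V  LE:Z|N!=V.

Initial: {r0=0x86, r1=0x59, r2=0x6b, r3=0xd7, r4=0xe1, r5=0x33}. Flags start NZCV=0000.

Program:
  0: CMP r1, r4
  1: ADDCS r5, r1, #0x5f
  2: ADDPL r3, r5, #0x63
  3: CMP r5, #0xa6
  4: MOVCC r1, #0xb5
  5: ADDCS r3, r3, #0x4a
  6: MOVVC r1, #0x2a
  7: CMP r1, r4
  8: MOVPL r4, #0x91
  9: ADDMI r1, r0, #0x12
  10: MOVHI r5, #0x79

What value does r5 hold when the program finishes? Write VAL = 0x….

VAL = 0x33

[0] flags=0000 → (cmp)
[1] flags=0000 CS?F → skip
[2] flags=0000 PL?T → r3=0x96
[3] flags=1001 → (cmp)
[4] flags=1001 CC?T → r1=0xb5
[5] flags=1001 CS?F → skip
[6] flags=1001 VC?F → skip
[7] flags=1000 → (cmp)
[8] flags=1000 PL?F → skip
[9] flags=1000 MI?T → r1=0x98
[10] flags=1000 HI?F → skip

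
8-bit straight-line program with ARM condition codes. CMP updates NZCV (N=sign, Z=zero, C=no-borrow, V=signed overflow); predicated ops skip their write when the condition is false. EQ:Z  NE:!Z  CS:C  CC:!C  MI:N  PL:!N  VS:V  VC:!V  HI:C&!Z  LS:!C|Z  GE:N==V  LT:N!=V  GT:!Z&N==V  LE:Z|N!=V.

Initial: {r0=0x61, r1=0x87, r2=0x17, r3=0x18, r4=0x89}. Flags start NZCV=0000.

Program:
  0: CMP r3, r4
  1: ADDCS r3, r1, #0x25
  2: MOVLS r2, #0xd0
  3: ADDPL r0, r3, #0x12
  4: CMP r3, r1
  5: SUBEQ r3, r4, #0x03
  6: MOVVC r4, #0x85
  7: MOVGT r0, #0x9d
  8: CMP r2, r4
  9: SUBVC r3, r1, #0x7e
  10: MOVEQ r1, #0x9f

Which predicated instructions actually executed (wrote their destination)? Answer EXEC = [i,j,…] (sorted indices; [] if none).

0: ✓ CMP  NZCV=1001
1: · ADDCS
2: ✓ MOVLS  r2←0xd0
3: · ADDPL
4: ✓ CMP  NZCV=1001
5: · SUBEQ
6: · MOVVC
7: ✓ MOVGT  r0←0x9d
8: ✓ CMP  NZCV=0010
9: ✓ SUBVC  r3←0x09
10: · MOVEQ

EXEC = [2,7,9]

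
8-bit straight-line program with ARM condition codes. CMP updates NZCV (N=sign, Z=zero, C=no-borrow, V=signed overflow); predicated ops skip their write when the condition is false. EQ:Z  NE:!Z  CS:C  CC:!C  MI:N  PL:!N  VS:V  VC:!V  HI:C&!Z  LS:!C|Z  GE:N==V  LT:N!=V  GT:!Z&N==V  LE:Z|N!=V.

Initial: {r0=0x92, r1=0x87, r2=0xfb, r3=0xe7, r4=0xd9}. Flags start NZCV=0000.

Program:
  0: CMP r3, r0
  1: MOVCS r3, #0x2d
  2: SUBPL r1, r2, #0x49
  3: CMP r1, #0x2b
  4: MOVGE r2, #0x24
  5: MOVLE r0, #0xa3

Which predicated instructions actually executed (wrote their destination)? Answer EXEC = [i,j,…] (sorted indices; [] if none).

EXEC = [1,2,5]

0: ✓ CMP  NZCV=0010
1: ✓ MOVCS  r3←0x2d
2: ✓ SUBPL  r1←0xb2
3: ✓ CMP  NZCV=1010
4: · MOVGE
5: ✓ MOVLE  r0←0xa3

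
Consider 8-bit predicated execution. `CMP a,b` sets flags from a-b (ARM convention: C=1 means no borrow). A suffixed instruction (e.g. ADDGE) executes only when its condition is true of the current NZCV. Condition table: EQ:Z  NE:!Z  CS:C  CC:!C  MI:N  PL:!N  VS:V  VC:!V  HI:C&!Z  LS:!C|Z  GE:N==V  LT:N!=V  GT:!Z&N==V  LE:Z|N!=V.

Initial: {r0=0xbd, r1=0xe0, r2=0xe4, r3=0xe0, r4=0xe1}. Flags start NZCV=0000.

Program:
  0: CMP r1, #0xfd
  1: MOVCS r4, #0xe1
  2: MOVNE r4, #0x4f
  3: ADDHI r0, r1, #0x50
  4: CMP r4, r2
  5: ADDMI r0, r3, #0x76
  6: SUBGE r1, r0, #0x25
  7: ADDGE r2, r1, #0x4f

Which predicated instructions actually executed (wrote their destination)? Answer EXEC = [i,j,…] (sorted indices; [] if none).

0: ✓ CMP  NZCV=1000
1: · MOVCS
2: ✓ MOVNE  r4←0x4f
3: · ADDHI
4: ✓ CMP  NZCV=0000
5: · ADDMI
6: ✓ SUBGE  r1←0x98
7: ✓ ADDGE  r2←0xe7

EXEC = [2,6,7]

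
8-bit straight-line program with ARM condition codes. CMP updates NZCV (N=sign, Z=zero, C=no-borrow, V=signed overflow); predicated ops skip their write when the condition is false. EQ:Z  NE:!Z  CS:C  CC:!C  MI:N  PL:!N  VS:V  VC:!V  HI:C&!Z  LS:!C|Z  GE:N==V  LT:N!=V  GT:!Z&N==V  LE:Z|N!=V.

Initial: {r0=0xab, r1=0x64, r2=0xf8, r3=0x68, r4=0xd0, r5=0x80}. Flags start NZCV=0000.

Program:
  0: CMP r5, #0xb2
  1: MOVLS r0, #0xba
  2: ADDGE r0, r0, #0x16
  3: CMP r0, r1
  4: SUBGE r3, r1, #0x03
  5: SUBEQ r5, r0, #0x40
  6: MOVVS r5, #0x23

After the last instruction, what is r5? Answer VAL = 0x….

[0] flags=1000 → (cmp)
[1] flags=1000 LS?T → r0=0xba
[2] flags=1000 GE?F → skip
[3] flags=0011 → (cmp)
[4] flags=0011 GE?F → skip
[5] flags=0011 EQ?F → skip
[6] flags=0011 VS?T → r5=0x23

VAL = 0x23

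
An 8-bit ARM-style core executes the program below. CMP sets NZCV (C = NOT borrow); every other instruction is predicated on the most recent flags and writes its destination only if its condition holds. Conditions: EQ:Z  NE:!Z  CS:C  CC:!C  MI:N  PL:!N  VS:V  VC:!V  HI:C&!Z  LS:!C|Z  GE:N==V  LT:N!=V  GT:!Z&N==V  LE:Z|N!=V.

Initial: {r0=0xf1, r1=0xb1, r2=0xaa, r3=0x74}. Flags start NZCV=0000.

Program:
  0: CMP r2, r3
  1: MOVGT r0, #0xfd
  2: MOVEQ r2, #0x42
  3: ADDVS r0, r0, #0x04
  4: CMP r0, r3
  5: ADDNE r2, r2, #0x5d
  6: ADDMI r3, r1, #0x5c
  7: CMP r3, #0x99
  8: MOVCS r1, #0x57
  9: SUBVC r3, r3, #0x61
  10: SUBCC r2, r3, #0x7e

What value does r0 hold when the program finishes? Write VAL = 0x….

VAL = 0xf5

0: ✓ CMP  NZCV=0011
1: · MOVGT
2: · MOVEQ
3: ✓ ADDVS  r0←0xf5
4: ✓ CMP  NZCV=1010
5: ✓ ADDNE  r2←0x07
6: ✓ ADDMI  r3←0x0d
7: ✓ CMP  NZCV=0000
8: · MOVCS
9: ✓ SUBVC  r3←0xac
10: ✓ SUBCC  r2←0x2e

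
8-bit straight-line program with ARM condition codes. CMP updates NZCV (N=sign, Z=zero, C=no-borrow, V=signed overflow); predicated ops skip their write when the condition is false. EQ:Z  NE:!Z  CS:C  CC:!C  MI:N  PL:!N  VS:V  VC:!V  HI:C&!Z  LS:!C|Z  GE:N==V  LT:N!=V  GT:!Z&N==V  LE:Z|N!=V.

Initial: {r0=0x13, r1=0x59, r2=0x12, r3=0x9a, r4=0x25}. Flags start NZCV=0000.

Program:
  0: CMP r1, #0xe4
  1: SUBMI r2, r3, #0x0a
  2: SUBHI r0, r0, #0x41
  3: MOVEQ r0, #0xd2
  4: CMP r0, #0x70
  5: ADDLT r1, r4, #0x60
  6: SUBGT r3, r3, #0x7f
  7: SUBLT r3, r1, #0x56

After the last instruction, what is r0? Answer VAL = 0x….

VAL = 0x13

[0] flags=0000 → (cmp)
[1] flags=0000 MI?F → skip
[2] flags=0000 HI?F → skip
[3] flags=0000 EQ?F → skip
[4] flags=1000 → (cmp)
[5] flags=1000 LT?T → r1=0x85
[6] flags=1000 GT?F → skip
[7] flags=1000 LT?T → r3=0x2f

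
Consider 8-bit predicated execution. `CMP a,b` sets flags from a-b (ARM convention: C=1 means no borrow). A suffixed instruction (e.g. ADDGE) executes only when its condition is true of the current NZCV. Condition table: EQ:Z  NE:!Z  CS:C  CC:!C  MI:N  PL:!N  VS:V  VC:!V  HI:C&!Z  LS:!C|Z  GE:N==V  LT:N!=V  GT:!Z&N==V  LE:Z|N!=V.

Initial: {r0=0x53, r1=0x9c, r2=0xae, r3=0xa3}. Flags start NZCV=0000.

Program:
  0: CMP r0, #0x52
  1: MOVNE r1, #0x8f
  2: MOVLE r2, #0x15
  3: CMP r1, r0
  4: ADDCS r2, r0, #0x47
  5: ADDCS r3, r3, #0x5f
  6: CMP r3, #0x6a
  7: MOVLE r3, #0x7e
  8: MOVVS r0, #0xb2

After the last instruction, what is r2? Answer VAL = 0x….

VAL = 0x9a

[0] flags=0010 → (cmp)
[1] flags=0010 NE?T → r1=0x8f
[2] flags=0010 LE?F → skip
[3] flags=0011 → (cmp)
[4] flags=0011 CS?T → r2=0x9a
[5] flags=0011 CS?T → r3=0x02
[6] flags=1000 → (cmp)
[7] flags=1000 LE?T → r3=0x7e
[8] flags=1000 VS?F → skip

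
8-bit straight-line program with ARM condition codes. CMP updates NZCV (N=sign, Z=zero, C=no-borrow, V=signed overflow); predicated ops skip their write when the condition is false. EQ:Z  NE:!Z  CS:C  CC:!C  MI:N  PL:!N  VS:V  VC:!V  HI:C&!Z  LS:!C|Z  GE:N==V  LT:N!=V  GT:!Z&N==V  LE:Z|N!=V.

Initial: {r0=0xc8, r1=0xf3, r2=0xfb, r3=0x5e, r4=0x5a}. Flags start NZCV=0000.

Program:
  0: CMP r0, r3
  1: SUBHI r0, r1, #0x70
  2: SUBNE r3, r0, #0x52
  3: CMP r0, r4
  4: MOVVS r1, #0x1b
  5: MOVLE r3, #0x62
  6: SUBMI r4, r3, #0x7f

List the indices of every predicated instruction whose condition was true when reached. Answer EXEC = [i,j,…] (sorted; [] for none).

0: ✓ CMP  NZCV=0011
1: ✓ SUBHI  r0←0x83
2: ✓ SUBNE  r3←0x31
3: ✓ CMP  NZCV=0011
4: ✓ MOVVS  r1←0x1b
5: ✓ MOVLE  r3←0x62
6: · SUBMI

EXEC = [1,2,4,5]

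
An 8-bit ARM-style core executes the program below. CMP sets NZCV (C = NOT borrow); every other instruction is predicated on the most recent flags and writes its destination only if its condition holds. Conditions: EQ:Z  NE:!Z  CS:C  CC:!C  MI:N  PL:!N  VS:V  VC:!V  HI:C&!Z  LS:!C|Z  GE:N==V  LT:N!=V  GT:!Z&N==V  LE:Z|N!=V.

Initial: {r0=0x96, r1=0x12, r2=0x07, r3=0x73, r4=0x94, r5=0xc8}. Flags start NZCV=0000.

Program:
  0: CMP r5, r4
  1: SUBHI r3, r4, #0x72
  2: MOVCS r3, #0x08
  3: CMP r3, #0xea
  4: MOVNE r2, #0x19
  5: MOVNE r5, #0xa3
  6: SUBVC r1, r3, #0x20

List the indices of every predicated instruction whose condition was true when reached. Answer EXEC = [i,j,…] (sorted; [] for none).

EXEC = [1,2,4,5,6]

0: ✓ CMP  NZCV=0010
1: ✓ SUBHI  r3←0x22
2: ✓ MOVCS  r3←0x08
3: ✓ CMP  NZCV=0000
4: ✓ MOVNE  r2←0x19
5: ✓ MOVNE  r5←0xa3
6: ✓ SUBVC  r1←0xe8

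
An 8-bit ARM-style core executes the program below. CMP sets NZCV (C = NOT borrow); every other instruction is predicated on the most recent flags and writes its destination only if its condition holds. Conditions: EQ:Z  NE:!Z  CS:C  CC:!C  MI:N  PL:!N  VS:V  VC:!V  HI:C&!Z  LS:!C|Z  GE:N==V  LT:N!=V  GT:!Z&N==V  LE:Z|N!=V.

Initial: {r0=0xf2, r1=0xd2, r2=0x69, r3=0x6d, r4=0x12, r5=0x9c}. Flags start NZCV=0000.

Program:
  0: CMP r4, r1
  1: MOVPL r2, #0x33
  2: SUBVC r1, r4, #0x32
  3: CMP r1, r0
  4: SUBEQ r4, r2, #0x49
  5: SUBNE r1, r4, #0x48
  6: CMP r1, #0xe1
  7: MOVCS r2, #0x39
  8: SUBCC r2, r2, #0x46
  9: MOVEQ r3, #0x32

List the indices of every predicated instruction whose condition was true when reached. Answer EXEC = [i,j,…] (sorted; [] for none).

EXEC = [1,2,5,8]

0: ✓ CMP  NZCV=0000
1: ✓ MOVPL  r2←0x33
2: ✓ SUBVC  r1←0xe0
3: ✓ CMP  NZCV=1000
4: · SUBEQ
5: ✓ SUBNE  r1←0xca
6: ✓ CMP  NZCV=1000
7: · MOVCS
8: ✓ SUBCC  r2←0xed
9: · MOVEQ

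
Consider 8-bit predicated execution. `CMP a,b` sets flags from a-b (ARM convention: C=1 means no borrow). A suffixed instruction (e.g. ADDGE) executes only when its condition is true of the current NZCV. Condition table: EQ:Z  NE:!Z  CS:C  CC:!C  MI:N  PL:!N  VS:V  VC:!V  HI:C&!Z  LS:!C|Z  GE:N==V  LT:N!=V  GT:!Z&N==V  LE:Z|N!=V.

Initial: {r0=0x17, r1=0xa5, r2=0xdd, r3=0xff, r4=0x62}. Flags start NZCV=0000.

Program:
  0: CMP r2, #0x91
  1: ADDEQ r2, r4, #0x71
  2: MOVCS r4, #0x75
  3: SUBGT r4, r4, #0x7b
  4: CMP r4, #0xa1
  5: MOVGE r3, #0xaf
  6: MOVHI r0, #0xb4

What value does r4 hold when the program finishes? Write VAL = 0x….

VAL = 0xfa

[0] flags=0010 → (cmp)
[1] flags=0010 EQ?F → skip
[2] flags=0010 CS?T → r4=0x75
[3] flags=0010 GT?T → r4=0xfa
[4] flags=0010 → (cmp)
[5] flags=0010 GE?T → r3=0xaf
[6] flags=0010 HI?T → r0=0xb4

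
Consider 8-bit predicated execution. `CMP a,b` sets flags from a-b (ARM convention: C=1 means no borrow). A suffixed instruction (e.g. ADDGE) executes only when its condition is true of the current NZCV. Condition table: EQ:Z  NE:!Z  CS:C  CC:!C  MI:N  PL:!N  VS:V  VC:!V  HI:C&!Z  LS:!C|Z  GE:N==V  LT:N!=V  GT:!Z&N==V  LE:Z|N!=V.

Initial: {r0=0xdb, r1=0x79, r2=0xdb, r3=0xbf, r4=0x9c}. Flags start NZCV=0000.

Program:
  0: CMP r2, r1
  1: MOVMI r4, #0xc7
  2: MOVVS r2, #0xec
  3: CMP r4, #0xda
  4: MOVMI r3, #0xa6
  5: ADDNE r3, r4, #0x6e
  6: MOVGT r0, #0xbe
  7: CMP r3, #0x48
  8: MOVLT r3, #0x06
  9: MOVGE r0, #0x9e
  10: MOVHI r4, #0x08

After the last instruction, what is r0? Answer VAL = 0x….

VAL = 0xdb

0: ✓ CMP  NZCV=0011
1: · MOVMI
2: ✓ MOVVS  r2←0xec
3: ✓ CMP  NZCV=1000
4: ✓ MOVMI  r3←0xa6
5: ✓ ADDNE  r3←0x0a
6: · MOVGT
7: ✓ CMP  NZCV=1000
8: ✓ MOVLT  r3←0x06
9: · MOVGE
10: · MOVHI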